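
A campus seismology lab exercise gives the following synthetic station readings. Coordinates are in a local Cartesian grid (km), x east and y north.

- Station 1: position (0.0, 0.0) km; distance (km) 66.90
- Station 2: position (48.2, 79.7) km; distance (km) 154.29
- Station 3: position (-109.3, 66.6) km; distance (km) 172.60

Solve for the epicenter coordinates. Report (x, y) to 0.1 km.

Circle about each station: x² + y² = 66.90²; (x − 48.2)² + (y − 79.7)² = 154.29²; (x + 109.3)² + (y − 66.6)² = 172.60².
Subtracting pairs of circle equations eliminates x²+y² and gives linear equations (the radical axes):
96.4 x + 159.4 y = -10654.46
-218.6 x + 133.2 y = -8933.10
Solving the 2×2 system: x ≈ 0.1, y ≈ -66.9 km.

x ≈ 0.1 km, y ≈ -66.9 km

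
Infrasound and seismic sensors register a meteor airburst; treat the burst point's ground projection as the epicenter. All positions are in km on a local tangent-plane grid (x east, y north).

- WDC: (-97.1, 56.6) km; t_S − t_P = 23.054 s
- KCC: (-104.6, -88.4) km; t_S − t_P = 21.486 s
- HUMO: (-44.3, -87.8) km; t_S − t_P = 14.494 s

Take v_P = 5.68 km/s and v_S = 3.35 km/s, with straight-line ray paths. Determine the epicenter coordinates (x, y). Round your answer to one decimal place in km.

Distance from S−P lag: d = Δt · v_P v_S / (v_P − v_S) = Δt · (5.68·3.35)/(5.68−3.35) ≈ 8.1665·Δt.
So d_WDC = 188.27, d_KCC = 175.47, d_HUMO = 118.37 km.
Circle about each station: (x + 97.1)² + (y − 56.6)² = 188.27²; (x + 104.6)² + (y + 88.4)² = 175.47²; (x + 44.3)² + (y + 87.8)² = 118.37².
Subtracting pairs of circle equations eliminates x²+y² and gives linear equations (the radical axes):
-15.0 x − 290.0 y = 10779.62
105.6 x − 288.8 y = 18473.50
Solving the 2×2 system: x ≈ 64.2, y ≈ -40.5 km.

x ≈ 64.2 km, y ≈ -40.5 km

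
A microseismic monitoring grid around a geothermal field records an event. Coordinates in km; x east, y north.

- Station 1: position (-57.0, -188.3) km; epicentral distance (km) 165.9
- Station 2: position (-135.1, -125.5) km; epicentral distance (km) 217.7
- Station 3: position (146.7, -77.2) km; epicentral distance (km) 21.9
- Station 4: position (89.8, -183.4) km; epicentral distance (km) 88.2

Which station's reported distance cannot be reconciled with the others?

Solve using three stations at a time. Using Station 1, Station 2, Station 4 (subtract circle equations pairwise → linear system) gives (x, y) ≈ (80.6, -95.4).
Distances from that point to each station vs reported:
  Station 1: calculated 166.1 vs reported 165.9 → residual 0.2 km
  Station 2: calculated 217.8 vs reported 217.7 → residual 0.1 km
  Station 3: calculated 68.5 vs reported 21.9 → residual 46.6 km
  Station 4: calculated 88.5 vs reported 88.2 → residual 0.3 km
Station 1, Station 2, Station 4 are mutually consistent (residuals ≈ 0); Station 3 is off by 46.6 km.

Station 3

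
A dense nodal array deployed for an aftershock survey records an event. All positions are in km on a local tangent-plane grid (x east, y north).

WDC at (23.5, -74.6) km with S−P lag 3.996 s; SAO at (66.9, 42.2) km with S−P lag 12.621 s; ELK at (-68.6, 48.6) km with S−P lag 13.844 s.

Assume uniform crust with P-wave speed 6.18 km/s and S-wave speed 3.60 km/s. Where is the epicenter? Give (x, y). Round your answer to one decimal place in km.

Distance from S−P lag: d = Δt · v_P v_S / (v_P − v_S) = Δt · (6.18·3.60)/(6.18−3.60) ≈ 8.6233·Δt.
So d_WDC = 34.46, d_SAO = 108.83, d_ELK = 119.38 km.
Circle about each station: (x − 23.5)² + (y + 74.6)² = 34.46²; (x − 66.9)² + (y − 42.2)² = 108.83²; (x + 68.6)² + (y − 48.6)² = 119.38².
Subtracting pairs of circle equations eliminates x²+y² and gives linear equations (the radical axes):
86.8 x + 233.6 y = -10517.44
-184.2 x + 246.4 y = -12113.58
Solving the 2×2 system: x ≈ 3.7, y ≈ -46.4 km.

x ≈ 3.7 km, y ≈ -46.4 km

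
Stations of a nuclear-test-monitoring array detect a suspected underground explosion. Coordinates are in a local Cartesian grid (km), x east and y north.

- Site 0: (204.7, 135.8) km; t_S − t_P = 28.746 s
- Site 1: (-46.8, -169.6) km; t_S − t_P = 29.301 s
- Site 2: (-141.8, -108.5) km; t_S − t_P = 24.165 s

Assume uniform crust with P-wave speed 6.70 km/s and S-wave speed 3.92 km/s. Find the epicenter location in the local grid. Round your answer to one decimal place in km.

Distance from S−P lag: d = Δt · v_P v_S / (v_P − v_S) = Δt · (6.70·3.92)/(6.70−3.92) ≈ 9.4475·Δt.
So d_Site 0 = 271.58, d_Site 1 = 276.82, d_Site 2 = 228.30 km.
Circle about each station: (x − 204.7)² + (y − 135.8)² = 271.58²; (x + 46.8)² + (y + 169.6)² = 276.82²; (x + 141.8)² + (y + 108.5)² = 228.30².
Subtracting the Site 0 equation from the Site 1 and Site 2 equations removes the quadratic terms:
-503.0 x − 610.8 y = -32262.95
-693.0 x − 488.6 y = -6829.43
Solving the 2×2 system: x ≈ -65.3, y ≈ 106.6 km.

(-65.3, 106.6)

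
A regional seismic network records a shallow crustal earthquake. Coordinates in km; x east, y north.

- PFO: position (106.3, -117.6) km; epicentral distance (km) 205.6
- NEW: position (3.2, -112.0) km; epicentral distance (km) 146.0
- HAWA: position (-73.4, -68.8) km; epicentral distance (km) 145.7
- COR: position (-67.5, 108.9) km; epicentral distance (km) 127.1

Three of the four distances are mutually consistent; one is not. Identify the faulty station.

Solve using three stations at a time. Using NEW, HAWA, COR (subtract circle equations pairwise → linear system) gives (x, y) ≈ (32.7, 30.9).
Distances from that point to each station vs reported:
  PFO: calculated 165.7 vs reported 205.6 → residual 39.9 km
  NEW: calculated 145.9 vs reported 146.0 → residual 0.1 km
  HAWA: calculated 145.6 vs reported 145.7 → residual 0.1 km
  COR: calculated 127.0 vs reported 127.1 → residual 0.1 km
NEW, HAWA, COR are mutually consistent (residuals ≈ 0); PFO is off by 39.9 km.

PFO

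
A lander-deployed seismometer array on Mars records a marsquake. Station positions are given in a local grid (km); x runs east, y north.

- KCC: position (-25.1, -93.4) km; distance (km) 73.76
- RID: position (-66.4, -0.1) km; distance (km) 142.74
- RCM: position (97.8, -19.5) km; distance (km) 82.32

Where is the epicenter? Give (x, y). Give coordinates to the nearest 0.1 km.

Circle about each station: (x + 25.1)² + (y + 93.4)² = 73.76²; (x + 66.4)² + (y + 0.1)² = 142.74²; (x − 97.8)² + (y + 19.5)² = 82.32².
Subtracting pairs of circle equations eliminates x²+y² and gives linear equations (the radical axes):
-82.6 x + 186.6 y = -19878.77
245.8 x + 147.8 y = -744.52
Solving the 2×2 system: x ≈ 48.2, y ≈ -85.2 km.

x ≈ 48.2 km, y ≈ -85.2 km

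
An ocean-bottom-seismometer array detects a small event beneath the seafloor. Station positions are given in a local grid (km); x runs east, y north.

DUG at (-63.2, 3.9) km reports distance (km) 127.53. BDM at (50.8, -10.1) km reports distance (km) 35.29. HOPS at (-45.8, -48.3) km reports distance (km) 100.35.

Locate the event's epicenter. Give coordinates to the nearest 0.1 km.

Circle about each station: (x + 63.2)² + (y − 3.9)² = 127.53²; (x − 50.8)² + (y + 10.1)² = 35.29²; (x + 45.8)² + (y + 48.3)² = 100.35².
Subtracting the DUG equation from the BDM and HOPS equations removes the quadratic terms:
228.0 x − 28.0 y = 13691.72
34.8 x − 104.4 y = 6614.86
Solving the 2×2 system: x ≈ 54.5, y ≈ -45.2 km.

x ≈ 54.5 km, y ≈ -45.2 km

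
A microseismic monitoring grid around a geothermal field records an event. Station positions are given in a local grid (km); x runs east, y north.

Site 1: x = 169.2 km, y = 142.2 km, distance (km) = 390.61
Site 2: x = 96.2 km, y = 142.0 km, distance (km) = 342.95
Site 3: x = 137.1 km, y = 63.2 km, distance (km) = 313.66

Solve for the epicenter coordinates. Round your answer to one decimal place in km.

Circle about each station: (x − 169.2)² + (y − 142.2)² = 390.61²; (x − 96.2)² + (y − 142.0)² = 342.95²; (x − 137.1)² + (y − 63.2)² = 313.66².
Subtracting pairs of circle equations eliminates x²+y² and gives linear equations (the radical axes):
-146.0 x − 0.4 y = 15530.43
-64.2 x − 158.0 y = 28134.75
Solving the 2×2 system: x ≈ -106.0, y ≈ -135.0 km.

-106.0 km east, -135.0 km north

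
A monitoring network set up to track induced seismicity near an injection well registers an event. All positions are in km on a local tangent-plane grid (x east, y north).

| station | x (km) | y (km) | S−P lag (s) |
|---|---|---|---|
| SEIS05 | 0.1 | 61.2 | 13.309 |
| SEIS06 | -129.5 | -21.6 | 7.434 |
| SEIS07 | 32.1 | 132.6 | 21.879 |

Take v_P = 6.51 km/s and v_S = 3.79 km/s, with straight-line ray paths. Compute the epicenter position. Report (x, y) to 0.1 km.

-64.8 km east, -40.6 km north

Distance from S−P lag: d = Δt · v_P v_S / (v_P − v_S) = Δt · (6.51·3.79)/(6.51−3.79) ≈ 9.0709·Δt.
So d_SEIS05 = 120.72, d_SEIS06 = 67.43, d_SEIS07 = 198.46 km.
Circle about each station: (x − 0.1)² + (y − 61.2)² = 120.72²; (x + 129.5)² + (y + 21.6)² = 67.43²; (x − 32.1)² + (y − 132.6)² = 198.46².
Subtracting the SEIS05 equation from the SEIS06 and SEIS07 equations removes the quadratic terms:
-259.2 x − 165.6 y = 23517.87
64.0 x + 142.8 y = -9945.33
Solving the 2×2 system: x ≈ -64.8, y ≈ -40.6 km.
Check against SEIS05 (with the unrounded x, y): √((x − 0.1)²+(y − 61.2)²) = 120.73 ≈ 120.72 km. ✓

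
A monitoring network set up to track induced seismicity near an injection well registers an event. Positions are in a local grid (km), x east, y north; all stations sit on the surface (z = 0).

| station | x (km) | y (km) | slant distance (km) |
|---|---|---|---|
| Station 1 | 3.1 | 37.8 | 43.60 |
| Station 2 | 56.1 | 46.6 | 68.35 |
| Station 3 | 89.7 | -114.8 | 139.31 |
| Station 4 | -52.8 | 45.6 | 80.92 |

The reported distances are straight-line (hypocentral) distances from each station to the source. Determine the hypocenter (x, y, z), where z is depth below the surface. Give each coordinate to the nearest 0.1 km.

Each station gives a sphere (x−x_i)² + (y−y_i)² + z² = d_i² (stations at z=0).
Subtracting the Station 1 sphere from Station 2 and Station 3: z² cancels, leaving linear equations in x and y:
106.0 x + 17.6 y = 1109.56
173.2 x − 305.2 y = 2280.36
Solving: x ≈ 10.700, y ≈ -1.400 km (keep extra digits for the depth step; rounded: 10.7, -1.4).
Then from the Station 1 sphere: z² = 43.60² − (x − 3.1)² − (y − 37.8)² with x = 10.700, y = -1.400, so z ≈ 17.509 ≈ 17.5 km.

x ≈ 10.7 km, y ≈ -1.4 km, depth ≈ 17.5 km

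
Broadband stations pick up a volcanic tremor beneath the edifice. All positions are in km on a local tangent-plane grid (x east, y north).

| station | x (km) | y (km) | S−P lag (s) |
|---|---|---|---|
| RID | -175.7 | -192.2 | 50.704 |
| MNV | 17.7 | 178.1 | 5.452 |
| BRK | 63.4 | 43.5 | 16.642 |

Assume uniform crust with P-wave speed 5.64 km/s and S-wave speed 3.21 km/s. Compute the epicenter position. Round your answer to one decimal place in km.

Distance from S−P lag: d = Δt · v_P v_S / (v_P − v_S) = Δt · (5.64·3.21)/(5.64−3.21) ≈ 7.4504·Δt.
So d_RID = 377.76, d_MNV = 40.62, d_BRK = 123.99 km.
Circle about each station: (x + 175.7)² + (y + 192.2)² = 377.76²; (x − 17.7)² + (y − 178.1)² = 40.62²; (x − 63.4)² + (y − 43.5)² = 123.99².
Subtracting pairs of circle equations eliminates x²+y² and gives linear equations (the radical axes):
386.8 x + 740.6 y = 105274.20
478.2 x + 471.4 y = 65429.58
Solving the 2×2 system: x ≈ -6.8, y ≈ 145.7 km.

x ≈ -6.8 km, y ≈ 145.7 km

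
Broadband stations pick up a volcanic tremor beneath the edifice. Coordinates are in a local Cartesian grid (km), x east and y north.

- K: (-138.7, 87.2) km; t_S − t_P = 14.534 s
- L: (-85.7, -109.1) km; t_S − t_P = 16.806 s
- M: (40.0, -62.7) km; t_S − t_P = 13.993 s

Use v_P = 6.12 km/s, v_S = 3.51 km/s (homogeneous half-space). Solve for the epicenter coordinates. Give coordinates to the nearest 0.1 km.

x ≈ -39.0 km, y ≈ 21.1 km

Distance from S−P lag: d = Δt · v_P v_S / (v_P − v_S) = Δt · (6.12·3.51)/(6.12−3.51) ≈ 8.2303·Δt.
So d_K = 119.62, d_L = 138.32, d_M = 115.17 km.
Circle about each station: (x + 138.7)² + (y − 87.2)² = 119.62²; (x + 85.7)² + (y + 109.1)² = 138.32²; (x − 40.0)² + (y + 62.7)² = 115.17².
Subtracting pairs of circle equations eliminates x²+y² and gives linear equations (the radical axes):
106.0 x − 392.6 y = -12417.71
357.4 x − 299.8 y = -20265.42
Solving the 2×2 system: x ≈ -39.0, y ≈ 21.1 km.
Check against K (with the unrounded x, y): √((x + 138.7)²+(y − 87.2)²) = 119.62 ≈ 119.62 km. ✓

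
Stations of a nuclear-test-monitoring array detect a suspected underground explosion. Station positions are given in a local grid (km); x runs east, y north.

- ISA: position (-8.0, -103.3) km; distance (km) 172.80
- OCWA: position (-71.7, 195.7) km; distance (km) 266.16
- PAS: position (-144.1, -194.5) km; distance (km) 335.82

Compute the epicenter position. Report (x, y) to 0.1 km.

120.8 km east, 11.9 km north

Circle about each station: (x + 8.0)² + (y + 103.3)² = 172.80²; (x + 71.7)² + (y − 195.7)² = 266.16²; (x + 144.1)² + (y + 194.5)² = 335.82².
Subtracting pairs of circle equations eliminates x²+y² and gives linear equations (the radical axes):
-127.4 x + 598.0 y = -8276.82
-272.2 x − 182.4 y = -35055.06
Solving the 2×2 system: x ≈ 120.8, y ≈ 11.9 km.
Check against ISA (with the unrounded x, y): √((x + 8.0)²+(y + 103.3)²) = 172.81 ≈ 172.80 km. ✓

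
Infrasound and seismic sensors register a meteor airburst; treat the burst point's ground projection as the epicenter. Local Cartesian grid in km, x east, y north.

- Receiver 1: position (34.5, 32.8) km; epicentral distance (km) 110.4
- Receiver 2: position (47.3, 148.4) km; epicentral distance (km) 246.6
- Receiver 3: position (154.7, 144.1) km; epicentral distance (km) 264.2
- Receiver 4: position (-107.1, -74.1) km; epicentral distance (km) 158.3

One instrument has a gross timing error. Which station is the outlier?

Receiver 1

Solve using three stations at a time. Using Receiver 2, Receiver 3, Receiver 4 (subtract circle equations pairwise → linear system) gives (x, y) ≈ (49.4, -98.2).
Distances from that point to each station vs reported:
  Receiver 1: calculated 131.8 vs reported 110.4 → residual 21.4 km
  Receiver 2: calculated 246.6 vs reported 246.6 → residual 0.0 km
  Receiver 3: calculated 264.2 vs reported 264.2 → residual 0.0 km
  Receiver 4: calculated 158.3 vs reported 158.3 → residual 0.0 km
Receiver 2, Receiver 3, Receiver 4 are mutually consistent (residuals ≈ 0); Receiver 1 is off by 21.4 km.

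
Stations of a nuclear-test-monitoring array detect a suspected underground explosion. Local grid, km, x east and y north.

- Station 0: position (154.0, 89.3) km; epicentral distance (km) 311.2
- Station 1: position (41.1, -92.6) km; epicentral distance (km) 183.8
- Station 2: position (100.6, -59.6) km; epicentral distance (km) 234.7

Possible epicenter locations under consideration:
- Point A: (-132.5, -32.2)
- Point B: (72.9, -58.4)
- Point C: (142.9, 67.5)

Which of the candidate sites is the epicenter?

Point A

For each candidate, compare |candidate − station| to the reported distance:
Point A: residuals Station 0 0.0, Station 1 0.0, Station 2 0.0 → max 0.0 km
Point B: residuals Station 0 142.7, Station 1 137.1, Station 2 207.0 → max 207.0 km
Point C: residuals Station 0 286.7, Station 1 5.9, Station 2 100.7 → max 286.7 km
Only Point A has all residuals ≈ 0.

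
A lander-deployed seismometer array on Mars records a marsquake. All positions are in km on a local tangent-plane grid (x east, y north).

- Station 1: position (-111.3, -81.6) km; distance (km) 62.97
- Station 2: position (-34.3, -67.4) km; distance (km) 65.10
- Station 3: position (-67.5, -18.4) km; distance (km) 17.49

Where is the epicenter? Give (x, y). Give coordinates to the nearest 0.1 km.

-83.7 km east, -25.0 km north

Circle about each station: (x + 111.3)² + (y + 81.6)² = 62.97²; (x + 34.3)² + (y + 67.4)² = 65.10²; (x + 67.5)² + (y + 18.4)² = 17.49².
Subtracting pairs of circle equations eliminates x²+y² and gives linear equations (the radical axes):
154.0 x + 28.4 y = -13599.79
87.6 x + 126.4 y = -10492.12
Solving the 2×2 system: x ≈ -83.7, y ≈ -25.0 km.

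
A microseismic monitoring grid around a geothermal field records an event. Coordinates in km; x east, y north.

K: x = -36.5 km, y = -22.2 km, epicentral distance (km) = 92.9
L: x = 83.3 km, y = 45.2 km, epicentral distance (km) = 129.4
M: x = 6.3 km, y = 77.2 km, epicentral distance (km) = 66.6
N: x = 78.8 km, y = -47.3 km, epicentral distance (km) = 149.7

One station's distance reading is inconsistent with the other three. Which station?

Solve using three stations at a time. Using L, M, N (subtract circle equations pairwise → linear system) gives (x, y) ≈ (-45.7, 35.7).
Distances from that point to each station vs reported:
  K: calculated 58.7 vs reported 92.9 → residual 34.2 km
  L: calculated 129.4 vs reported 129.4 → residual 0.0 km
  M: calculated 66.5 vs reported 66.6 → residual 0.1 km
  N: calculated 149.7 vs reported 149.7 → residual 0.0 km
L, M, N are mutually consistent (residuals ≈ 0); K is off by 34.2 km.

K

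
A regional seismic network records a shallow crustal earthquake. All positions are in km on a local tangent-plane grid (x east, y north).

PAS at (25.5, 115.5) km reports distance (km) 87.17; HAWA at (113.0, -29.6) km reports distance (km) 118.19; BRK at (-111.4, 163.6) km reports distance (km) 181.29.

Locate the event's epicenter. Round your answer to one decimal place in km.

x ≈ 10.7 km, y ≈ 29.6 km

Circle about each station: (x − 25.5)² + (y − 115.5)² = 87.17²; (x − 113.0)² + (y + 29.6)² = 118.19²; (x + 111.4)² + (y − 163.6)² = 181.29².
Subtracting pairs of circle equations eliminates x²+y² and gives linear equations (the radical axes):
175.0 x − 290.2 y = -6715.61
-273.8 x + 96.2 y = -83.04
Solving the 2×2 system: x ≈ 10.7, y ≈ 29.6 km.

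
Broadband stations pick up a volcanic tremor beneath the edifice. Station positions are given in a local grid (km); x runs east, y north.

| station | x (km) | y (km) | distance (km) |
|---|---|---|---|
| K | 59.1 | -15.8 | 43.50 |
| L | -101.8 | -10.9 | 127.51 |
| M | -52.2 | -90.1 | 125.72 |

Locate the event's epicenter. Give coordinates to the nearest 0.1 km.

24.0 km east, 9.9 km north

Circle about each station: (x − 59.1)² + (y + 15.8)² = 43.50²; (x + 101.8)² + (y + 10.9)² = 127.51²; (x + 52.2)² + (y + 90.1)² = 125.72².
Subtracting pairs of circle equations eliminates x²+y² and gives linear equations (the radical axes):
-321.8 x + 9.8 y = -7626.95
-222.6 x − 148.6 y = -6812.87
Solving the 2×2 system: x ≈ 24.0, y ≈ 9.9 km.
Check against K (with the unrounded x, y): √((x − 59.1)²+(y + 15.8)²) = 43.50 ≈ 43.50 km. ✓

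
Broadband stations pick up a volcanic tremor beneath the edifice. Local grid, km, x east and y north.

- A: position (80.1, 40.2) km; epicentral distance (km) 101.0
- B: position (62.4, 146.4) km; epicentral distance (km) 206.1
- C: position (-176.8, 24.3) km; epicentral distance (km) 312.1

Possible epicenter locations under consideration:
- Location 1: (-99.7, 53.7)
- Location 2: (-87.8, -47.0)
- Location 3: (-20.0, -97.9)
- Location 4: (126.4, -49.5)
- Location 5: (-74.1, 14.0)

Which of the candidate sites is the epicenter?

Location 4

For each candidate, compare |candidate − station| to the reported distance:
Location 1: residuals A 79.3, B 19.4, C 229.6 → max 229.6 km
Location 2: residuals A 88.2, B 38.8, C 198.1 → max 198.1 km
Location 3: residuals A 69.6, B 51.7, C 113.3 → max 113.3 km
Location 4: residuals A 0.1, B 0.0, C 0.0 → max 0.1 km
Location 5: residuals A 55.4, B 15.9, C 208.9 → max 208.9 km
Only Location 4 has all residuals ≈ 0.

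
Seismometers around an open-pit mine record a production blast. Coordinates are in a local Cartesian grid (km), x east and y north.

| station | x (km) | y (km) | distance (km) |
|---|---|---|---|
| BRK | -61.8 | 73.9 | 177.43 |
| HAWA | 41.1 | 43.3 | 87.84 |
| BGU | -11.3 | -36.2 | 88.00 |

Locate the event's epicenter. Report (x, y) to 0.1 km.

Circle about each station: (x + 61.8)² + (y − 73.9)² = 177.43²; (x − 41.1)² + (y − 43.3)² = 87.84²; (x + 11.3)² + (y + 36.2)² = 88.00².
Subtracting pairs of circle equations eliminates x²+y² and gives linear equations (the radical axes):
205.8 x − 61.2 y = 18049.19
101.0 x − 220.2 y = 15895.08
Solving the 2×2 system: x ≈ 76.7, y ≈ -37.0 km.

x ≈ 76.7 km, y ≈ -37.0 km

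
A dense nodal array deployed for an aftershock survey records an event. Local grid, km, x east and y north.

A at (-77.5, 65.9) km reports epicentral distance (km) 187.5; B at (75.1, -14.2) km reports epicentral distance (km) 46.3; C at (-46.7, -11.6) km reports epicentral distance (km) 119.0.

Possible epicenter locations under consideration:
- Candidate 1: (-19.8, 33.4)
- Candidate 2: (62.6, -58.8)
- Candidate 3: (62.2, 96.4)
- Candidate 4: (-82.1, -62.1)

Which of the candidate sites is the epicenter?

Candidate 2

For each candidate, compare |candidate − station| to the reported distance:
Candidate 1: residuals A 121.3, B 59.9, C 66.6 → max 121.3 km
Candidate 2: residuals A 0.1, B 0.0, C 0.1 → max 0.1 km
Candidate 3: residuals A 44.5, B 65.0, C 34.4 → max 65.0 km
Candidate 4: residuals A 59.4, B 118.0, C 57.3 → max 118.0 km
Only Candidate 2 has all residuals ≈ 0.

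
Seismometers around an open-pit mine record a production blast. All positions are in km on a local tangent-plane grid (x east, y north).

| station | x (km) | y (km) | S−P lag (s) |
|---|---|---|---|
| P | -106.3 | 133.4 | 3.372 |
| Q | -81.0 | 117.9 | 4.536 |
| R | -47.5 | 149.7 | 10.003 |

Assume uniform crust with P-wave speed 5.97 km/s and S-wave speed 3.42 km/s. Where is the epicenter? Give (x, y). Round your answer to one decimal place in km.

Distance from S−P lag: d = Δt · v_P v_S / (v_P − v_S) = Δt · (5.97·3.42)/(5.97−3.42) ≈ 8.0068·Δt.
So d_P = 27.00, d_Q = 36.32, d_R = 80.09 km.
Circle about each station: (x + 106.3)² + (y − 133.4)² = 27.00²; (x + 81.0)² + (y − 117.9)² = 36.32²; (x + 47.5)² + (y − 149.7)² = 80.09².
Subtracting pairs of circle equations eliminates x²+y² and gives linear equations (the radical axes):
50.6 x − 31.0 y = -9223.98
117.6 x + 32.6 y = -10114.32
Solving the 2×2 system: x ≈ -116.0, y ≈ 108.2 km.

x ≈ -116.0 km, y ≈ 108.2 km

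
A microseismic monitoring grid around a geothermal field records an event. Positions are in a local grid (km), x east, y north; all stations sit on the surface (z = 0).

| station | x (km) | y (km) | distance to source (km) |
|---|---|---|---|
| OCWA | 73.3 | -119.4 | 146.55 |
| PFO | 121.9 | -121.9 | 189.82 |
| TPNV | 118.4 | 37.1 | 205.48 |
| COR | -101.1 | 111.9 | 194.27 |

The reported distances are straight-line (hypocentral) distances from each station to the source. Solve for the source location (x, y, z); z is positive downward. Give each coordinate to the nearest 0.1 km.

Each station gives a sphere (x−x_i)² + (y−y_i)² + z² = d_i² (stations at z=0).
Subtracting the OCWA sphere from PFO and TPNV: z² cancels, leaving linear equations in x and y:
97.2 x − 5.0 y = -4464.76
90.2 x + 313.0 y = -24979.41
Solving: x ≈ -49.308, y ≈ -65.597 km (keep extra digits for the depth step; rounded: -49.3, -65.6).
Then from the OCWA sphere: z² = 146.55² − (x − 73.3)² − (y + 119.4)² with x = -49.308, y = -65.597, so z ≈ 59.577 ≈ 59.6 km.

x ≈ -49.3 km, y ≈ -65.6 km, depth ≈ 59.6 km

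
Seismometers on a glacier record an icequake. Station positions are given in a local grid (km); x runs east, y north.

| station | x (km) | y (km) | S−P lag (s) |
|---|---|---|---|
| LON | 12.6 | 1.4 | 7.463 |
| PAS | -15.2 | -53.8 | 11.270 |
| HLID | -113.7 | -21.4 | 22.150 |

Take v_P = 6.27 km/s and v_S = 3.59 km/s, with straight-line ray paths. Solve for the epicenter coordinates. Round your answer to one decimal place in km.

(72.3, -17.7)

Distance from S−P lag: d = Δt · v_P v_S / (v_P − v_S) = Δt · (6.27·3.59)/(6.27−3.59) ≈ 8.3990·Δt.
So d_LON = 62.68, d_PAS = 94.66, d_HLID = 186.04 km.
Circle about each station: (x − 12.6)² + (y − 1.4)² = 62.68²; (x + 15.2)² + (y + 53.8)² = 94.66²; (x + 113.7)² + (y + 21.4)² = 186.04².
Subtracting the LON equation from the PAS and HLID equations removes the quadratic terms:
-55.6 x − 110.4 y = -2066.97
-252.6 x − 45.6 y = -17457.17
Solving the 2×2 system: x ≈ 72.3, y ≈ -17.7 km.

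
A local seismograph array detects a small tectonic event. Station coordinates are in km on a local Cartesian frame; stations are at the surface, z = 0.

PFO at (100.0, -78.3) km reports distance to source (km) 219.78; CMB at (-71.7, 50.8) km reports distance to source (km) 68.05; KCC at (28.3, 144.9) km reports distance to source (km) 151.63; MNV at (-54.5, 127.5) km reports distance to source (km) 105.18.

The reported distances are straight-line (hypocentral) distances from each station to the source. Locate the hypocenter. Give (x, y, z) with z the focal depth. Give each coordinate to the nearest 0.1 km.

Each station gives a sphere (x−x_i)² + (y−y_i)² + z² = d_i² (stations at z=0).
Subtracting the PFO sphere from CMB and KCC: z² cancels, leaving linear equations in x and y:
-343.4 x + 258.2 y = 35263.09
-143.4 x + 446.4 y = 30977.60
Solving: x ≈ -66.596, y ≈ 48.001 km (keep extra digits for the depth step; rounded: -66.6, 48.0).
Then from the PFO sphere: z² = 219.78² − (x − 100.0)² − (y + 78.3)² with x = -66.596, y = 48.001, so z ≈ 67.802 ≈ 67.8 km.

(-66.6, 48.0, 67.8)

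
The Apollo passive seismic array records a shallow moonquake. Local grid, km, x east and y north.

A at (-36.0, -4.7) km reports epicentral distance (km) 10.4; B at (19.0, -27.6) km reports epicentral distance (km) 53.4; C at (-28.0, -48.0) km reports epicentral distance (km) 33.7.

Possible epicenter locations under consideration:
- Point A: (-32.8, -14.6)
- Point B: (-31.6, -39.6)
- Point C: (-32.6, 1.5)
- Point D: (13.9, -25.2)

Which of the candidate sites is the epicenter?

For each candidate, compare |candidate − station| to the reported distance:
Point A: residuals A 0.0, B 0.0, C 0.0 → max 0.0 km
Point B: residuals A 24.8, B 1.4, C 24.6 → max 24.8 km
Point C: residuals A 3.3, B 5.8, C 16.0 → max 16.0 km
Point D: residuals A 43.5, B 47.8, C 14.0 → max 47.8 km
Only Point A has all residuals ≈ 0.

Point A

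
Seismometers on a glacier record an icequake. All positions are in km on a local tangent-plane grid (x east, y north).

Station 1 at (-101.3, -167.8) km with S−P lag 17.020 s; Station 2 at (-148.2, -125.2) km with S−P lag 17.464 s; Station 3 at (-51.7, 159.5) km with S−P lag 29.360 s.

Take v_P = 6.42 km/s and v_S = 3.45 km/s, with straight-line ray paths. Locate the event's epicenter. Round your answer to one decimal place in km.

Distance from S−P lag: d = Δt · v_P v_S / (v_P − v_S) = Δt · (6.42·3.45)/(6.42−3.45) ≈ 7.4576·Δt.
So d_Station 1 = 126.93, d_Station 2 = 130.24, d_Station 3 = 218.95 km.
Circle about each station: (x + 101.3)² + (y + 167.8)² = 126.93²; (x + 148.2)² + (y + 125.2)² = 130.24²; (x + 51.7)² + (y − 159.5)² = 218.95².
Subtracting the Station 1 equation from the Station 2 and Station 3 equations removes the quadratic terms:
-93.8 x + 85.2 y = -1631.48
99.2 x + 654.6 y = -42133.27
Solving the 2×2 system: x ≈ -36.1, y ≈ -58.9 km.

-36.1 km east, -58.9 km north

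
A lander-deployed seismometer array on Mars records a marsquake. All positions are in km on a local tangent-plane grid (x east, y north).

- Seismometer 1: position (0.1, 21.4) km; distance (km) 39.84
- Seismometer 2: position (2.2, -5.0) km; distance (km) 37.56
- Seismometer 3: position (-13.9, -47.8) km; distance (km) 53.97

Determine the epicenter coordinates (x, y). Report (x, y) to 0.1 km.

x ≈ -34.7 km, y ≈ 2.0 km

Circle about each station: (x − 0.1)² + (y − 21.4)² = 39.84²; (x − 2.2)² + (y + 5.0)² = 37.56²; (x + 13.9)² + (y + 47.8)² = 53.97².
Subtracting pairs of circle equations eliminates x²+y² and gives linear equations (the radical axes):
4.2 x − 52.8 y = -251.66
-28.0 x − 138.4 y = 694.54
Solving the 2×2 system: x ≈ -34.7, y ≈ 2.0 km.
Check against Seismometer 1 (with the unrounded x, y): √((x − 0.1)²+(y − 21.4)²) = 39.85 ≈ 39.84 km. ✓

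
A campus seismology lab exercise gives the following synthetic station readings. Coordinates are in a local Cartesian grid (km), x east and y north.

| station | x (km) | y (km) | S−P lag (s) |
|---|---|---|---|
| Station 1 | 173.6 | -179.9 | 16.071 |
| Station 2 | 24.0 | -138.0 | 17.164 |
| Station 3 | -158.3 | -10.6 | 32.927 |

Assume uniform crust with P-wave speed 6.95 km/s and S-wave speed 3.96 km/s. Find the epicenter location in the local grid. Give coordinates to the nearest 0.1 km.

143.8 km east, -35.0 km north

Distance from S−P lag: d = Δt · v_P v_S / (v_P − v_S) = Δt · (6.95·3.96)/(6.95−3.96) ≈ 9.2047·Δt.
So d_Station 1 = 147.93, d_Station 2 = 157.99, d_Station 3 = 303.08 km.
Circle about each station: (x − 173.6)² + (y + 179.9)² = 147.93²; (x − 24.0)² + (y + 138.0)² = 157.99²; (x + 158.3)² + (y + 10.6)² = 303.08².
Subtracting the Station 1 equation from the Station 2 and Station 3 equations removes the quadratic terms:
-299.2 x + 83.8 y = -45958.53
-663.8 x + 338.6 y = -107303.92
Solving the 2×2 system: x ≈ 143.8, y ≈ -35.0 km.
Check against Station 1 (with the unrounded x, y): √((x − 173.6)²+(y + 179.9)²) = 147.95 ≈ 147.93 km. ✓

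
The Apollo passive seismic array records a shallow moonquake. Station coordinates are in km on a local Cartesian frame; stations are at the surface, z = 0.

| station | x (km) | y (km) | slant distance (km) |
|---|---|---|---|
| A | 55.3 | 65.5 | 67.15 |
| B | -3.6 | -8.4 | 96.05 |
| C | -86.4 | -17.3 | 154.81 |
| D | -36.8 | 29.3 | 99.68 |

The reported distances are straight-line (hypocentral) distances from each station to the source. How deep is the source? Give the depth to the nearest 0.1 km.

Each station gives a sphere (x−x_i)² + (y−y_i)² + z² = d_i² (stations at z=0).
Subtracting the A sphere from B and C: z² cancels, leaving linear equations in x and y:
-117.8 x − 147.8 y = -11981.30
-283.4 x − 165.6 y = -19041.10
Solving: x ≈ 37.096, y ≈ 51.498 km (keep extra digits for the depth step; rounded: 37.1, 51.5).
Then from the A sphere: z² = 67.15² − (x − 55.3)² − (y − 65.5)² with x = 37.096, y = 51.498, so z ≈ 63.101 ≈ 63.1 km.

63.1 km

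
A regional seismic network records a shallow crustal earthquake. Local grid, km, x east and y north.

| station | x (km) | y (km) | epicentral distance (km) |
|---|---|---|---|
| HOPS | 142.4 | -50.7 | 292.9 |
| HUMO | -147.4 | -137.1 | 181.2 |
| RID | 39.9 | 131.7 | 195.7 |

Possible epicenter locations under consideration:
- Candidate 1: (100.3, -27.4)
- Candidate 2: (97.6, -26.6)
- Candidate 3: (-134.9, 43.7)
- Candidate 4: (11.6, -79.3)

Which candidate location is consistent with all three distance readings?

For each candidate, compare |candidate − station| to the reported distance:
Candidate 1: residuals HOPS 244.8, HUMO 89.7, RID 25.5 → max 244.8 km
Candidate 2: residuals HOPS 242.0, HUMO 87.6, RID 27.2 → max 242.0 km
Candidate 3: residuals HOPS 0.0, HUMO 0.0, RID 0.0 → max 0.0 km
Candidate 4: residuals HOPS 159.0, HUMO 12.0, RID 17.2 → max 159.0 km
Only Candidate 3 has all residuals ≈ 0.

Candidate 3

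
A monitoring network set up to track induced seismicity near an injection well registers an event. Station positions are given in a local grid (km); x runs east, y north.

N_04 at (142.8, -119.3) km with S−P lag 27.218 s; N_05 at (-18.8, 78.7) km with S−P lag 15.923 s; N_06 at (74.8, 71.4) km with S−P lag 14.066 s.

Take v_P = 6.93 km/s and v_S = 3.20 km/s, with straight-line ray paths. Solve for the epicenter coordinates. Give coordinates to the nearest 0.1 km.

Distance from S−P lag: d = Δt · v_P v_S / (v_P − v_S) = Δt · (6.93·3.20)/(6.93−3.20) ≈ 5.9453·Δt.
So d_N_04 = 161.82, d_N_05 = 94.67, d_N_06 = 83.63 km.
Circle about each station: (x − 142.8)² + (y + 119.3)² = 161.82²; (x + 18.8)² + (y − 78.7)² = 94.67²; (x − 74.8)² + (y − 71.4)² = 83.63².
Subtracting pairs of circle equations eliminates x²+y² and gives linear equations (the radical axes):
-323.2 x + 396.0 y = -10853.90
-136.0 x + 381.4 y = -4739.59
Solving the 2×2 system: x ≈ 32.6, y ≈ -0.8 km.

32.6 km east, -0.8 km north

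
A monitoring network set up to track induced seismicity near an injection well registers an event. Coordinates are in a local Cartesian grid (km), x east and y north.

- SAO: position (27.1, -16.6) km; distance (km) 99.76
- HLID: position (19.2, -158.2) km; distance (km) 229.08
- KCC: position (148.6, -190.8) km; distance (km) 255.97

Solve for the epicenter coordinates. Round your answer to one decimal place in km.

Circle about each station: (x − 27.1)² + (y + 16.6)² = 99.76²; (x − 19.2)² + (y + 158.2)² = 229.08²; (x − 148.6)² + (y + 190.8)² = 255.97².
Subtracting the SAO equation from the HLID and KCC equations removes the quadratic terms:
-15.8 x − 283.2 y = -18139.68
243.0 x − 348.4 y = 1908.05
Solving the 2×2 system: x ≈ 92.3, y ≈ 58.9 km.

92.3 km east, 58.9 km north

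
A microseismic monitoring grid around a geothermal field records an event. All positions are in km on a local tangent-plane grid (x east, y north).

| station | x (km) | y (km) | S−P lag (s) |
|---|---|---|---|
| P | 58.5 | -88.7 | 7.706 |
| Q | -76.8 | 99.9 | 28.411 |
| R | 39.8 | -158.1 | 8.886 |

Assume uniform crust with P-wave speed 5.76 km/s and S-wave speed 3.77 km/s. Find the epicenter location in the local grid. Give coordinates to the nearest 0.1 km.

x ≈ 132.3 km, y ≈ -129.0 km

Distance from S−P lag: d = Δt · v_P v_S / (v_P − v_S) = Δt · (5.76·3.77)/(5.76−3.77) ≈ 10.9122·Δt.
So d_P = 84.09, d_Q = 310.03, d_R = 96.97 km.
Circle about each station: (x − 58.5)² + (y + 88.7)² = 84.09²; (x + 76.8)² + (y − 99.9)² = 310.03²; (x − 39.8)² + (y + 158.1)² = 96.97².
Subtracting pairs of circle equations eliminates x²+y² and gives linear equations (the radical axes):
-270.6 x + 377.2 y = -84459.16
-37.4 x − 138.8 y = 12957.66
Solving the 2×2 system: x ≈ 132.3, y ≈ -129.0 km.
Check against P (with the unrounded x, y): √((x − 58.5)²+(y + 88.7)²) = 84.08 ≈ 84.09 km. ✓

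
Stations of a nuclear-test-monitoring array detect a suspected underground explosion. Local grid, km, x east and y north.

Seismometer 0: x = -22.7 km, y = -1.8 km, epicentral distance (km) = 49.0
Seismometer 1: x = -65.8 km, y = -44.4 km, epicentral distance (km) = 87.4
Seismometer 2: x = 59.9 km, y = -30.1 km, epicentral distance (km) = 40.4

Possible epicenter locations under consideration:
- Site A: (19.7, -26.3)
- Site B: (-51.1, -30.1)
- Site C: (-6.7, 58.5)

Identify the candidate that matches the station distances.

Site A

For each candidate, compare |candidate − station| to the reported distance:
Site A: residuals Seismometer 0 0.0, Seismometer 1 0.0, Seismometer 2 0.0 → max 0.0 km
Site B: residuals Seismometer 0 8.9, Seismometer 1 66.9, Seismometer 2 70.6 → max 70.6 km
Site C: residuals Seismometer 0 13.4, Seismometer 1 31.3, Seismometer 2 70.4 → max 70.4 km
Only Site A has all residuals ≈ 0.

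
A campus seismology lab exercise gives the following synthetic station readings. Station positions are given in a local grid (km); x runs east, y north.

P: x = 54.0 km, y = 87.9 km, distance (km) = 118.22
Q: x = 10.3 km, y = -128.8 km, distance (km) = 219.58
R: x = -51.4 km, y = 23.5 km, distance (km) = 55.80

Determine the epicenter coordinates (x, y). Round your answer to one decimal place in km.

x ≈ -63.8 km, y ≈ 77.9 km

Circle about each station: (x − 54.0)² + (y − 87.9)² = 118.22²; (x − 10.3)² + (y + 128.8)² = 219.58²; (x + 51.4)² + (y − 23.5)² = 55.80².
Subtracting the P equation from the Q and R equations removes the quadratic terms:
-87.4 x − 433.4 y = -28186.29
-210.8 x − 128.8 y = 3414.13
Solving the 2×2 system: x ≈ -63.8, y ≈ 77.9 km.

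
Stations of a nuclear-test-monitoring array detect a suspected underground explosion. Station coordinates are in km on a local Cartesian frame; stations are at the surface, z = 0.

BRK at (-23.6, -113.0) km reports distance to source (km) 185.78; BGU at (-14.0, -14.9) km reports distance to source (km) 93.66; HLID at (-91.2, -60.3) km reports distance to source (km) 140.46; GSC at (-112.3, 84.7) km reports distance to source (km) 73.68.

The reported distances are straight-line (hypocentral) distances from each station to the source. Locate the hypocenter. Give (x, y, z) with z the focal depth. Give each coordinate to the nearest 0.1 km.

(-44.8, 69.8, 25.5)

Each station gives a sphere (x−x_i)² + (y−y_i)² + z² = d_i² (stations at z=0).
Subtracting the BRK sphere from BGU and HLID: z² cancels, leaving linear equations in x and y:
19.2 x + 196.2 y = 12834.06
-135.2 x + 105.4 y = 13412.77
Solving: x ≈ -44.794, y ≈ 69.797 km (keep extra digits for the depth step; rounded: -44.8, 69.8).
Then from the BRK sphere: z² = 185.78² − (x + 23.6)² − (y + 113.0)² with x = -44.794, y = 69.797, so z ≈ 25.501 ≈ 25.5 km.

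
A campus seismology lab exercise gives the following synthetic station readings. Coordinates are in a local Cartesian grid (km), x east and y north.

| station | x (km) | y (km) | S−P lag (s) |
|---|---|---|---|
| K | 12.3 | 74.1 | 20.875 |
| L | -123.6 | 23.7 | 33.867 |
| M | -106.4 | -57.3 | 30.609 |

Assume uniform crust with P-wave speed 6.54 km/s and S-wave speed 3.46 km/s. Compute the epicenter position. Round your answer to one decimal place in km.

117.6 km east, -37.4 km north

Distance from S−P lag: d = Δt · v_P v_S / (v_P − v_S) = Δt · (6.54·3.46)/(6.54−3.46) ≈ 7.3469·Δt.
So d_K = 153.37, d_L = 248.82, d_M = 224.88 km.
Circle about each station: (x − 12.3)² + (y − 74.1)² = 153.37²; (x + 123.6)² + (y − 23.7)² = 248.82²; (x + 106.4)² + (y + 57.3)² = 224.88².
Subtracting the K equation from the L and M equations removes the quadratic terms:
-271.8 x − 100.8 y = -28192.49
-237.4 x − 262.8 y = -18086.51
Solving the 2×2 system: x ≈ 117.6, y ≈ -37.4 km.
Check against K (with the unrounded x, y): √((x − 12.3)²+(y − 74.1)²) = 153.37 ≈ 153.37 km. ✓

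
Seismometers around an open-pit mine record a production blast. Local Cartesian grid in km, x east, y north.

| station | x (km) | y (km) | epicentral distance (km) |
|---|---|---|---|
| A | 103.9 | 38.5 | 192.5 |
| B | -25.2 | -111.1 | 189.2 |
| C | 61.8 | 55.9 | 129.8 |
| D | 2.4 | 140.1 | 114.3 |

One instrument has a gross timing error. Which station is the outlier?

Solve using three stations at a time. Using A, B, D (subtract circle equations pairwise → linear system) gives (x, y) ≈ (-86.4, 68.0).
Distances from that point to each station vs reported:
  A: calculated 192.5 vs reported 192.5 → residual 0.0 km
  B: calculated 189.2 vs reported 189.2 → residual 0.0 km
  C: calculated 148.7 vs reported 129.8 → residual 18.9 km
  D: calculated 114.4 vs reported 114.3 → residual 0.1 km
A, B, D are mutually consistent (residuals ≈ 0); C is off by 18.9 km.

C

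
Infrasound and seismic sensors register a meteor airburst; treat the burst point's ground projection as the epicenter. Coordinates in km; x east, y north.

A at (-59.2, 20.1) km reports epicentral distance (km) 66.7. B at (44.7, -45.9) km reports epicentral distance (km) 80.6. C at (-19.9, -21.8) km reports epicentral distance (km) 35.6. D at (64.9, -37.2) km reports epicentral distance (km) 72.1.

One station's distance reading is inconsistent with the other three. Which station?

Solve using three stations at a time. Using A, C, D (subtract circle equations pairwise → linear system) gives (x, y) ≈ (5.3, 3.2).
Distances from that point to each station vs reported:
  A: calculated 66.6 vs reported 66.7 → residual 0.1 km
  B: calculated 63.0 vs reported 80.6 → residual 17.6 km
  C: calculated 35.5 vs reported 35.6 → residual 0.1 km
  D: calculated 72.0 vs reported 72.1 → residual 0.1 km
A, C, D are mutually consistent (residuals ≈ 0); B is off by 17.6 km.

B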